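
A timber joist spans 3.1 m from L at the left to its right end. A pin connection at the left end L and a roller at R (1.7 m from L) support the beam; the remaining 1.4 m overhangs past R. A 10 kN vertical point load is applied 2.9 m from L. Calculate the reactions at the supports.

L_x = 0, L_y = -7.059 kN, R_y = 17.06 kN

Moments about L: R_y·1.7 − 10·2.9 = 0 → R_y = 29/1.7 = 17.0588 ≈ 17.06 kN.
ΣF_y = 0: L_y + 17.0588 − 10 = 0 → L_y = -7.059 kN.
ΣF_x = 0: no horizontal applied forces, so L_x = 0.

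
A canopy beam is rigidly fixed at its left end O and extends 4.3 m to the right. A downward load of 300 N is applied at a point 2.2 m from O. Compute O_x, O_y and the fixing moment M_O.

O_x = 0, O_y = 300.0 N, M_O = 660.0 N·m

ΣF_x = 0: O_x = 0.
ΣF_y = 0: O_y − 300 = 0 → O_y = 300.0 N.
ΣM about O: M_O − 300·2.2 = 0 → M_O = 660.0 N·m.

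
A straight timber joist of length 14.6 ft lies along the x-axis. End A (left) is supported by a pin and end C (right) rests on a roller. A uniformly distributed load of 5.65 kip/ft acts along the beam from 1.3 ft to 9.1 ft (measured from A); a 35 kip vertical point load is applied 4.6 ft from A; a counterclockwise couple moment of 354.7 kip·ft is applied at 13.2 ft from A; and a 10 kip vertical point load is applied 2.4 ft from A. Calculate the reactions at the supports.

Resultant of the distributed load: 5.65 × 7.8 = 44.07 kip at 5.2 ft from A.
Taking moments about A: C_y·14.6 − (5.65·7.8)·5.2 − 35·4.6 + 354.7 − 10·2.4 = 0 → C_y = 59.464/14.6 = 4.07288 ≈ 4.073 kip.
ΣF_y = 0: A_y + 4.07288 − 5.65·7.8 − 35 − 10 = 0 → A_y = 85.00 kip.
ΣF_x = 0: no horizontal applied forces, so A_x = 0.

A_x = 0, A_y = 85.00 kip, C_y = 4.073 kip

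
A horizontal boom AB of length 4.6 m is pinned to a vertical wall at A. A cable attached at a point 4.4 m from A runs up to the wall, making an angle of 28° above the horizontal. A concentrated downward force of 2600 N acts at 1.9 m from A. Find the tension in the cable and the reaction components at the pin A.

ΣM about A: T·sin28°·4.4 − 2600·1.9 = 0 → T = 4940/(4.4·0.469472) = 2391.47 ≈ 2391 N.
ΣF_x = 0: A_x − T·cos28° = 0 → A_x = 2391.47 × 0.882948 = 2112 N.
ΣF_y = 0: A_y + T·sin28° − 2600 = 0 → A_y = 2600 − 2391.47 × 0.469472 = 1477 N.

T = 2391 N, A_x = 2112 N, A_y = 1477 N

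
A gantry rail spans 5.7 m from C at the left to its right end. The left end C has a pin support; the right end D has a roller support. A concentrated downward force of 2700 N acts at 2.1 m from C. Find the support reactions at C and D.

C_x = 0, C_y = 1705 N, D_y = 994.7 N

Taking moments about C: D_y·5.7 − 2700·2.1 = 0 → D_y = 5670/5.7 = 994.737 ≈ 994.7 N.
ΣF_y = 0: C_y + 994.737 − 2700 = 0 → C_y = 1705 N.
ΣF_x = 0: no horizontal applied forces, so C_x = 0.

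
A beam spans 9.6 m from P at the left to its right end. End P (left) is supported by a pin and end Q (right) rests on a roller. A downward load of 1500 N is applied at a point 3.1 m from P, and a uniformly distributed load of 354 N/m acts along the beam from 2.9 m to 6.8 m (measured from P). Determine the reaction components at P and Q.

Resultant of the distributed load: 354 × 3.9 = 1380.6 N at 4.85 m from P.
Taking moments about P: Q_y·9.6 − 1500·3.1 − (354·3.9)·4.85 = 0 → Q_y = 11345.91/9.6 = 1181.87 ≈ 1182 N.
ΣF_y = 0: P_y + 1181.87 − 1500 − 354·3.9 = 0 → P_y = 1699 N.
ΣF_x = 0: no horizontal applied forces, so P_x = 0.

P_x = 0, P_y = 1699 N, Q_y = 1182 N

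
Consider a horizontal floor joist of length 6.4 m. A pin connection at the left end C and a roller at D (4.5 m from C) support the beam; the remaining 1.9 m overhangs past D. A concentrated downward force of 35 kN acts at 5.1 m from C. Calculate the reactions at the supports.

Taking moments about C: D_y·4.5 − 35·5.1 = 0 → D_y = 178.5/4.5 = 39.6667 ≈ 39.67 kN.
ΣF_y = 0: C_y + 39.6667 − 35 = 0 → C_y = -4.667 kN.
ΣF_x = 0: no horizontal applied forces, so C_x = 0.

C_x = 0, C_y = -4.667 kN, D_y = 39.67 kN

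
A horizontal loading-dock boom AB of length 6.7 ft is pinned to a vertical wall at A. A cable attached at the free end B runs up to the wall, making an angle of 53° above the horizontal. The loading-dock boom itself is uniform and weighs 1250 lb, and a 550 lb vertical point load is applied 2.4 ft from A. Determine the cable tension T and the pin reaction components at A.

ΣM about A: T·sin53°·6.7 − 1250·3.35 − 550·2.4 = 0 → T = 5507.5/(6.7·0.798636) = 1029.27 ≈ 1029 lb.
ΣF_x = 0: A_x − T·cos53° = 0 → A_x = 1029.27 × 0.601815 = 619.4 lb.
ΣF_y = 0: A_y + T·sin53° − 1250 − 550 = 0 → A_y = 1800 − 1029.27 × 0.798636 = 978.0 lb.

T = 1029 lb, A_x = 619.4 lb, A_y = 978.0 lb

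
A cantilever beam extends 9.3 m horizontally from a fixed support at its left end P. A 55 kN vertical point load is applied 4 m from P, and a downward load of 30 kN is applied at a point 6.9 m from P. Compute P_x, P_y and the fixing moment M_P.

ΣF_x = 0: P_x = 0.
ΣF_y = 0: P_y − 55 − 30 = 0 → P_y = 85.00 kN.
ΣM about P: M_P − 55·4 − 30·6.9 = 0 → M_P = 427.0 kN·m.

P_x = 0, P_y = 85.00 kN, M_P = 427.0 kN·m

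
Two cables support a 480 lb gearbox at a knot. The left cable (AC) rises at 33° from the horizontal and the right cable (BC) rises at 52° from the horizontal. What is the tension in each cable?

ΣF_x = 0: −T_AC·cos33° + T_BC·cos52° = 0 → T_BC = 1.36223·T_AC.
ΣF_y = 0: T_AC·sin33° + T_BC·sin52° = 480.
Substitute: T_AC·(0.544639 + 1.36223·0.788011) = 480 → T_AC = 296.646 ≈ 296.6 lb.
Then T_BC = 1.36223 × 296.646 = 404.1 lb.

T_AC = 296.6 lb, T_BC = 404.1 lb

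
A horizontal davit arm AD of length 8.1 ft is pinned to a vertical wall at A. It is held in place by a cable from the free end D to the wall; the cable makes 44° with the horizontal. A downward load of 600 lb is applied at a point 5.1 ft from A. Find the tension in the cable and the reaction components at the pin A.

ΣM about A: T·sin44°·8.1 − 600·5.1 = 0 → T = 3060/(8.1·0.694658) = 543.833 ≈ 543.8 lb.
ΣF_x = 0: A_x − T·cos44° = 0 → A_x = 543.833 × 0.71934 = 391.2 lb.
ΣF_y = 0: A_y + T·sin44° − 600 = 0 → A_y = 600 − 543.833 × 0.694658 = 222.2 lb.

T = 543.8 lb, A_x = 391.2 lb, A_y = 222.2 lb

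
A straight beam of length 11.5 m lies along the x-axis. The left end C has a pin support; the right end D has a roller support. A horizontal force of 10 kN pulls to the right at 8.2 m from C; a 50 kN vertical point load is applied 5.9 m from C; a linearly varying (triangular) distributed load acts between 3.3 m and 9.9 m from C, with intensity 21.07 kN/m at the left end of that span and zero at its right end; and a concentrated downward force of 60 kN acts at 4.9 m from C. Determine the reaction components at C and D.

Resultant of the triangular load: ½ × 21.07 × 6.6 = 69.531 kN, acting at 5.5 m from C (one-third of the span from the peak).
ΣM about C: D_y·11.5 − 50·5.9 − (½·21.07·6.6)·5.5 − 60·4.9 = 0 → D_y = 971.4205/11.5 = 84.4713 ≈ 84.47 kN.
ΣF_y = 0: C_y + 84.4713 − 50 − ½·21.07·6.6 − 60 = 0 → C_y = 95.06 kN.
ΣF_x = 0: C_x + 10 = 0 → C_x = -10.00 kN.

C_x = -10.00 kN, C_y = 95.06 kN, D_y = 84.47 kN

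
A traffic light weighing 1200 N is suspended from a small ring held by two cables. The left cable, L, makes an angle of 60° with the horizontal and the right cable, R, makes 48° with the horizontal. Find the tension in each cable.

ΣF_x = 0: −T_L·cos60° + T_R·cos48° = 0 → T_R = 0.747238·T_L.
ΣF_y = 0: T_L·sin60° + T_R·sin48° = 1200.
Substitute: T_L·(0.866025 + 0.747238·0.743145) = 1200 → T_L = 844.279 ≈ 844.3 N.
Then T_R = 0.747238 × 844.279 = 630.9 N.

T_L = 844.3 N, T_R = 630.9 N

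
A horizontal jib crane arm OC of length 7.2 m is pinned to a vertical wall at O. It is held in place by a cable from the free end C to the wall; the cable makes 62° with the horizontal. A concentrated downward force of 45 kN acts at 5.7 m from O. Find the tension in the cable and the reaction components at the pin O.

T = 40.35 kN, O_x = 18.94 kN, O_y = 9.375 kN

ΣM about O: T·sin62°·7.2 − 45·5.7 = 0 → T = 256.5/(7.2·0.882948) = 40.3478 ≈ 40.35 kN.
ΣF_x = 0: O_x − T·cos62° = 0 → O_x = 40.3478 × 0.469472 = 18.94 kN.
ΣF_y = 0: O_y + T·sin62° − 45 = 0 → O_y = 45 − 40.3478 × 0.882948 = 9.375 kN.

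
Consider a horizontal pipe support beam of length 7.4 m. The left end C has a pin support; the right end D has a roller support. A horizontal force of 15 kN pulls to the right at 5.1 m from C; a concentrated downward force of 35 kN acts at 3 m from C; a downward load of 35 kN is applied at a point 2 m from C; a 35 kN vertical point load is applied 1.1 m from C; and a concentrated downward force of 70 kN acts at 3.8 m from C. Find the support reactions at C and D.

ΣM about C: D_y·7.4 − 35·3 − 35·2 − 35·1.1 − 70·3.8 = 0 → D_y = 479.5/7.4 = 64.7973 ≈ 64.80 kN.
ΣF_y = 0: C_y + 64.7973 − 35 − 35 − 35 − 70 = 0 → C_y = 110.2 kN.
ΣF_x = 0: C_x + 15 = 0 → C_x = -15.00 kN.

C_x = -15.00 kN, C_y = 110.2 kN, D_y = 64.80 kN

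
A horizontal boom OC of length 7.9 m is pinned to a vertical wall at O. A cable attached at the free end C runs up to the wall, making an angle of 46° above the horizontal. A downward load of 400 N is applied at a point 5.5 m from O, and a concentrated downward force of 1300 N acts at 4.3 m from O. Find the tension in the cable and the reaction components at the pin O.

T = 1371 N, O_x = 952.2 N, O_y = 713.9 N

ΣM about O: T·sin46°·7.9 − 400·5.5 − 1300·4.3 = 0 → T = 7790/(7.9·0.71934) = 1370.81 ≈ 1371 N.
ΣF_x = 0: O_x − T·cos46° = 0 → O_x = 1370.81 × 0.694658 = 952.2 N.
ΣF_y = 0: O_y + T·sin46° − 400 − 1300 = 0 → O_y = 1700 − 1370.81 × 0.71934 = 713.9 N.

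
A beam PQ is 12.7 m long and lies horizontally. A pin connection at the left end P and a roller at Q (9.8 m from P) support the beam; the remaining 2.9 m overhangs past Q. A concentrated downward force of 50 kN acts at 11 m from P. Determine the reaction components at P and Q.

Taking moments about P: Q_y·9.8 − 50·11 = 0 → Q_y = 550/9.8 = 56.1224 ≈ 56.12 kN.
ΣF_y = 0: P_y + 56.1224 − 50 = 0 → P_y = -6.122 kN.
ΣF_x = 0: no horizontal applied forces, so P_x = 0.

P_x = 0, P_y = -6.122 kN, Q_y = 56.12 kN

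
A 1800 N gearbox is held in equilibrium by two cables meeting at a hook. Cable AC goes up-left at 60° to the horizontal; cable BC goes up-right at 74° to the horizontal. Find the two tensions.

ΣF_x = 0: −T_AC·cos60° + T_BC·cos74° = 0 → T_BC = 1.81398·T_AC.
ΣF_y = 0: T_AC·sin60° + T_BC·sin74° = 1800.
Substitute: T_AC·(0.866025 + 1.81398·0.961262) = 1800 → T_AC = 689.725 ≈ 689.7 N.
Then T_BC = 1.81398 × 689.725 = 1251 N.

T_AC = 689.7 N, T_BC = 1251 N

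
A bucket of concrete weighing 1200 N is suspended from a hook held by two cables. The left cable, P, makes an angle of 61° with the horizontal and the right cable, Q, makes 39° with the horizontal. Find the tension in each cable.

T_P = 947.0 N, T_Q = 590.7 N

ΣF_x = 0: −T_P·cos61° + T_Q·cos39° = 0 → T_Q = 0.623833·T_P.
ΣF_y = 0: T_P·sin61° + T_Q·sin39° = 1200.
Substitute: T_P·(0.87462 + 0.623833·0.62932) = 1200 → T_P = 946.962 ≈ 947.0 N.
Then T_Q = 0.623833 × 946.962 = 590.7 N.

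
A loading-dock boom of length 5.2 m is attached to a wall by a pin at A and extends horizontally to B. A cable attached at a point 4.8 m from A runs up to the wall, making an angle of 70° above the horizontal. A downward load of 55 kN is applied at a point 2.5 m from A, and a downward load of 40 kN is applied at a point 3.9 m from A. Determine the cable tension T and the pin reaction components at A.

T = 65.07 kN, A_x = 22.26 kN, A_y = 33.85 kN

ΣM about A: T·sin70°·4.8 − 55·2.5 − 40·3.9 = 0 → T = 293.5/(4.8·0.939693) = 65.07 kN.
ΣF_x = 0: A_x − T·cos70° = 0 → A_x = 65.07 × 0.34202 = 22.26 kN.
ΣF_y = 0: A_y + T·sin70° − 55 − 40 = 0 → A_y = 95 − 65.07 × 0.939693 = 33.85 kN.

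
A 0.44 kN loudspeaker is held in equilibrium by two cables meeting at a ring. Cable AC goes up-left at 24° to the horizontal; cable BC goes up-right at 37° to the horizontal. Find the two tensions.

ΣF_x = 0: −T_AC·cos24° + T_BC·cos37° = 0 → T_BC = 1.14388·T_AC.
ΣF_y = 0: T_AC·sin24° + T_BC·sin37° = 0.44.
Substitute: T_AC·(0.406737 + 1.14388·0.601815) = 0.44 → T_AC = 0.401775 ≈ 0.4018 kN.
Then T_BC = 1.14388 × 0.401775 = 0.4596 kN.

T_AC = 0.4018 kN, T_BC = 0.4596 kN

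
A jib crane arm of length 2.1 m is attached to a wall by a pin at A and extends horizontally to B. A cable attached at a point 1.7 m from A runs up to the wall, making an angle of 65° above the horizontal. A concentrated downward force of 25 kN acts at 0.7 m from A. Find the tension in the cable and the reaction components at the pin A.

T = 11.36 kN, A_x = 4.800 kN, A_y = 14.71 kN

ΣM about A: T·sin65°·1.7 − 25·0.7 = 0 → T = 17.5/(1.7·0.906308) = 11.3583 ≈ 11.36 kN.
ΣF_x = 0: A_x − T·cos65° = 0 → A_x = 11.3583 × 0.422618 = 4.800 kN.
ΣF_y = 0: A_y + T·sin65° − 25 = 0 → A_y = 25 − 11.3583 × 0.906308 = 14.71 kN.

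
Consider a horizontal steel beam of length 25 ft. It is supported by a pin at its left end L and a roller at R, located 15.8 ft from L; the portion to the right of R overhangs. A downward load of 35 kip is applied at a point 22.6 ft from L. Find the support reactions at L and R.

L_x = 0, L_y = -15.06 kip, R_y = 50.06 kip

ΣM about L: R_y·15.8 − 35·22.6 = 0 → R_y = 791/15.8 = 50.0633 ≈ 50.06 kip.
ΣF_y = 0: L_y + 50.0633 − 35 = 0 → L_y = -15.06 kip.
ΣF_x = 0: no horizontal applied forces, so L_x = 0.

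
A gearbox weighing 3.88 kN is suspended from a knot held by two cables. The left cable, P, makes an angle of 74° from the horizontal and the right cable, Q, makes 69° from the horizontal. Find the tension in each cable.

ΣF_x = 0: −T_P·cos74° + T_Q·cos69° = 0 → T_Q = 0.769146·T_P.
ΣF_y = 0: T_P·sin74° + T_Q·sin69° = 3.88.
Substitute: T_P·(0.961262 + 0.769146·0.93358) = 3.88 → T_P = 2.31046 ≈ 2.310 kN.
Then T_Q = 0.769146 × 2.31046 = 1.777 kN.

T_P = 2.310 kN, T_Q = 1.777 kN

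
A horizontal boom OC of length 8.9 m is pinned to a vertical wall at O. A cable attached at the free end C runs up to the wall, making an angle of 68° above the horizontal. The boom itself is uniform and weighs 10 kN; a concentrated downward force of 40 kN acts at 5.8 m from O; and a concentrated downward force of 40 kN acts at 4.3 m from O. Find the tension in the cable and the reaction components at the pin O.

ΣM about O: T·sin68°·8.9 − 10·4.45 − 40·5.8 − 40·4.3 = 0 → T = 448.5/(8.9·0.927184) = 54.3509 ≈ 54.35 kN.
ΣF_x = 0: O_x − T·cos68° = 0 → O_x = 54.3509 × 0.374607 = 20.36 kN.
ΣF_y = 0: O_y + T·sin68° − 10 − 40 − 40 = 0 → O_y = 90 − 54.3509 × 0.927184 = 39.61 kN.

T = 54.35 kN, O_x = 20.36 kN, O_y = 39.61 kN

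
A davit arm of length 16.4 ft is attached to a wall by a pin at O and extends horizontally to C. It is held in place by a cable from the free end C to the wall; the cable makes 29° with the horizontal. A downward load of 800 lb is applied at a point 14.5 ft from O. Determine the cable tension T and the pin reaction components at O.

ΣM about O: T·sin29°·16.4 − 800·14.5 = 0 → T = 11600/(16.4·0.48481) = 1458.96 ≈ 1459 lb.
ΣF_x = 0: O_x − T·cos29° = 0 → O_x = 1458.96 × 0.87462 = 1276 lb.
ΣF_y = 0: O_y + T·sin29° − 800 = 0 → O_y = 800 − 1458.96 × 0.48481 = 92.68 lb.

T = 1459 lb, O_x = 1276 lb, O_y = 92.68 lb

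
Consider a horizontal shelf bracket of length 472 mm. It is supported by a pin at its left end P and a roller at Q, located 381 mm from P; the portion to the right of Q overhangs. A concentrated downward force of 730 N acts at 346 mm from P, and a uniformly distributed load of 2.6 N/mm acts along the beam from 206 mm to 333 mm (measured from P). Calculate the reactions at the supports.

Resultant of the distributed load: 2.6 × 127 = 330.2 N at 269.5 mm from P.
ΣM about P: Q_y·381 − 730·346 − (2.6·127)·269.5 = 0 → Q_y = 341568.9/381 = 896.506 ≈ 896.5 N.
ΣF_y = 0: P_y + 896.506 − 730 − 2.6·127 = 0 → P_y = 163.7 N.
ΣF_x = 0: no horizontal applied forces, so P_x = 0.

P_x = 0, P_y = 163.7 N, Q_y = 896.5 N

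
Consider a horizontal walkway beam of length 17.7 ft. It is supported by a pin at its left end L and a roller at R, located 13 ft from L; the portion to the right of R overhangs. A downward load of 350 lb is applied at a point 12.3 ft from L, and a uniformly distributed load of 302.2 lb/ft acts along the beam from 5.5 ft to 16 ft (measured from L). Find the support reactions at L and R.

L_x = 0, L_y = 568.0 lb, R_y = 2955 lb

Resultant of the distributed load: 302.2 × 10.5 = 3173.1 lb at 10.75 ft from L.
ΣM about L: R_y·13 − 350·12.3 − (302.2·10.5)·10.75 = 0 → R_y = 38415.825/13 = 2955.06 ≈ 2955 lb.
ΣF_y = 0: L_y + 2955.06 − 350 − 302.2·10.5 = 0 → L_y = 568.0 lb.
ΣF_x = 0: no horizontal applied forces, so L_x = 0.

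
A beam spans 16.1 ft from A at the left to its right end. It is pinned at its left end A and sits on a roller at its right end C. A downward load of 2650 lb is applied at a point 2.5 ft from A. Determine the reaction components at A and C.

Taking moments about A: C_y·16.1 − 2650·2.5 = 0 → C_y = 6625/16.1 = 411.491 ≈ 411.5 lb.
ΣF_y = 0: A_y + 411.491 − 2650 = 0 → A_y = 2239 lb.
ΣF_x = 0: no horizontal applied forces, so A_x = 0.

A_x = 0, A_y = 2239 lb, C_y = 411.5 lb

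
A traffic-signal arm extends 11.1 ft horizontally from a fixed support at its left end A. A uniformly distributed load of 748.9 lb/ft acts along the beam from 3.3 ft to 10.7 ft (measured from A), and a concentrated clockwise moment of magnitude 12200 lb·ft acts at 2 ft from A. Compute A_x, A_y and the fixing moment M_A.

Resultant of the distributed load: 748.9 × 7.4 = 5541.86 lb at 7 ft from A.
ΣF_x = 0: A_x = 0.
ΣF_y = 0: A_y − 748.9·7.4 = 0 → A_y = 5542 lb.
ΣM about A: M_A − (748.9·7.4)·7 − 12200 = 0 → M_A = 50990 lb·ft.

A_x = 0, A_y = 5542 lb, M_A = 50990 lb·ft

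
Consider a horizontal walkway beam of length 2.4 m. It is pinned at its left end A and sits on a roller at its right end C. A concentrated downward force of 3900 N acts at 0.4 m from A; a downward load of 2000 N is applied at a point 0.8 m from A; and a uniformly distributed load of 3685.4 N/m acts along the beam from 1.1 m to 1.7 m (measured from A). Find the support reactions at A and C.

A_x = 0, A_y = 5505 N, C_y = 2607 N

Resultant of the distributed load: 3685.4 × 0.6 = 2211.24 N at 1.4 m from A.
ΣM about A: C_y·2.4 − 3900·0.4 − 2000·0.8 − (3685.4·0.6)·1.4 = 0 → C_y = 6255.736/2.4 = 2606.56 ≈ 2607 N.
ΣF_y = 0: A_y + 2606.56 − 3900 − 2000 − 3685.4·0.6 = 0 → A_y = 5505 N.
ΣF_x = 0: no horizontal applied forces, so A_x = 0.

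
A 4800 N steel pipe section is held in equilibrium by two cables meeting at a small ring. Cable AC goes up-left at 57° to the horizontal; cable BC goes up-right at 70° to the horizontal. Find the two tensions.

ΣF_x = 0: −T_AC·cos57° + T_BC·cos70° = 0 → T_BC = 1.59242·T_AC.
ΣF_y = 0: T_AC·sin57° + T_BC·sin70° = 4800.
Substitute: T_AC·(0.838671 + 1.59242·0.939693) = 4800 → T_AC = 2055.62 ≈ 2056 N.
Then T_BC = 1.59242 × 2055.62 = 3273 N.

T_AC = 2056 N, T_BC = 3273 N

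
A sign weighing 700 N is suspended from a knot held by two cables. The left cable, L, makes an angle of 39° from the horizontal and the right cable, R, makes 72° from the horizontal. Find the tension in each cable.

T_L = 231.7 N, T_R = 582.7 N

ΣF_x = 0: −T_L·cos39° + T_R·cos72° = 0 → T_R = 2.5149·T_L.
ΣF_y = 0: T_L·sin39° + T_R·sin72° = 700.
Substitute: T_L·(0.62932 + 2.5149·0.951057) = 700 → T_L = 231.701 ≈ 231.7 N.
Then T_R = 2.5149 × 231.701 = 582.7 N.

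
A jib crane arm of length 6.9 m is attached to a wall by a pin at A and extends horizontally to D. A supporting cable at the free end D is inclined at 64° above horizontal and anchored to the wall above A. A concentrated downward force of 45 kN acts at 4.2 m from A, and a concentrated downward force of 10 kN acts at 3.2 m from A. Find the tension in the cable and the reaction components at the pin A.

T = 35.64 kN, A_x = 15.62 kN, A_y = 22.97 kN

ΣM about A: T·sin64°·6.9 − 45·4.2 − 10·3.2 = 0 → T = 221/(6.9·0.898794) = 35.6355 ≈ 35.64 kN.
ΣF_x = 0: A_x − T·cos64° = 0 → A_x = 35.6355 × 0.438371 = 15.62 kN.
ΣF_y = 0: A_y + T·sin64° − 45 − 10 = 0 → A_y = 55 − 35.6355 × 0.898794 = 22.97 kN.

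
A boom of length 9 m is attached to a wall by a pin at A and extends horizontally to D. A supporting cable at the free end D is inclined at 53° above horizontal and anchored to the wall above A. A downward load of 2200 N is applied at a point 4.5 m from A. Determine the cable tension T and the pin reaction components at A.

T = 1377 N, A_x = 828.9 N, A_y = 1100 N

ΣM about A: T·sin53°·9 − 2200·4.5 = 0 → T = 9900/(9·0.798636) = 1377.35 ≈ 1377 N.
ΣF_x = 0: A_x − T·cos53° = 0 → A_x = 1377.35 × 0.601815 = 828.9 N.
ΣF_y = 0: A_y + T·sin53° − 2200 = 0 → A_y = 2200 − 1377.35 × 0.798636 = 1100 N.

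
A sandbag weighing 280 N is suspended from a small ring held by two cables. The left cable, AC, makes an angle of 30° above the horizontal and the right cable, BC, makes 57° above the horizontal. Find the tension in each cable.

ΣF_x = 0: −T_AC·cos30° + T_BC·cos57° = 0 → T_BC = 1.59009·T_AC.
ΣF_y = 0: T_AC·sin30° + T_BC·sin57° = 280.
Substitute: T_AC·(0.5 + 1.59009·0.838671) = 280 → T_AC = 152.708 ≈ 152.7 N.
Then T_BC = 1.59009 × 152.708 = 242.8 N.

T_AC = 152.7 N, T_BC = 242.8 N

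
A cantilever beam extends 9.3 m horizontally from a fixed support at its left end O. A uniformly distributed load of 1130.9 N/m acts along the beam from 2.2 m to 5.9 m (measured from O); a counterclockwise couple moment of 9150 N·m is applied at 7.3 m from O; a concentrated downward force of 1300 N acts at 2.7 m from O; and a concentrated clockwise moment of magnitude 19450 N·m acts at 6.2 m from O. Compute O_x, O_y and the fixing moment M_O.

Resultant of the distributed load: 1130.9 × 3.7 = 4184.33 N at 4.05 m from O.
ΣF_x = 0: O_x = 0.
ΣF_y = 0: O_y − 1130.9·3.7 − 1300 = 0 → O_y = 5484 N.
ΣM about O: M_O − (1130.9·3.7)·4.05 + 9150 − 1300·2.7 − 19450 = 0 → M_O = 30760 N·m.

O_x = 0, O_y = 5484 N, M_O = 30760 N·m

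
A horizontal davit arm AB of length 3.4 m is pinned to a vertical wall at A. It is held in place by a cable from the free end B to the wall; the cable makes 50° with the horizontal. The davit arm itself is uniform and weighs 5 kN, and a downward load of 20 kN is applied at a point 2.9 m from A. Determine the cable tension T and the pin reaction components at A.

ΣM about A: T·sin50°·3.4 − 5·1.7 − 20·2.9 = 0 → T = 66.5/(3.4·0.766044) = 25.5322 ≈ 25.53 kN.
ΣF_x = 0: A_x − T·cos50° = 0 → A_x = 25.5322 × 0.642788 = 16.41 kN.
ΣF_y = 0: A_y + T·sin50° − 5 − 20 = 0 → A_y = 25 − 25.5322 × 0.766044 = 5.441 kN.

T = 25.53 kN, A_x = 16.41 kN, A_y = 5.441 kN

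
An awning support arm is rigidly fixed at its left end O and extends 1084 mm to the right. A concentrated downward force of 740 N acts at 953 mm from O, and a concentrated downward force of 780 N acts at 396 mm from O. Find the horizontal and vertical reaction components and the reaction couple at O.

ΣF_x = 0: O_x = 0.
ΣF_y = 0: O_y − 740 − 780 = 0 → O_y = 1520 N.
ΣM about O: M_O − 740·953 − 780·396 = 0 → M_O = 1014000 N·mm.

O_x = 0, O_y = 1520 N, M_O = 1014000 N·mm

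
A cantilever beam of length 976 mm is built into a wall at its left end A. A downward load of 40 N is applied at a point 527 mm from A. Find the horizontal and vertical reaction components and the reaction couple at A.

ΣF_x = 0: A_x = 0.
ΣF_y = 0: A_y − 40 = 0 → A_y = 40.00 N.
ΣM about A: M_A − 40·527 = 0 → M_A = 21080 N·mm.

A_x = 0, A_y = 40.00 N, M_A = 21080 N·mm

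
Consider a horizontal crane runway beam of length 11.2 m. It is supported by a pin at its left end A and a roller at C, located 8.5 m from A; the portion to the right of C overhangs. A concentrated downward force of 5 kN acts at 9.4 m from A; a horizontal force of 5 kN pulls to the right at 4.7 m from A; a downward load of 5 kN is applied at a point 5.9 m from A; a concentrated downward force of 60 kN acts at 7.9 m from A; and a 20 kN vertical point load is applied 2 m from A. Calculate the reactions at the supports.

A_x = -5.000 kN, A_y = 20.53 kN, C_y = 69.47 kN

Moments about A: C_y·8.5 − 5·9.4 − 5·5.9 − 60·7.9 − 20·2 = 0 → C_y = 590.5/8.5 = 69.4706 ≈ 69.47 kN.
ΣF_y = 0: A_y + 69.4706 − 5 − 5 − 60 − 20 = 0 → A_y = 20.53 kN.
ΣF_x = 0: A_x + 5 = 0 → A_x = -5.000 kN.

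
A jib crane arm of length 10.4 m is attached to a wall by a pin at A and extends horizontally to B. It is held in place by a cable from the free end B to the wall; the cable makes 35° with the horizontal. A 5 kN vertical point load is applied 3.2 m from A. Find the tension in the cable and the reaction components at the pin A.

T = 2.682 kN, A_x = 2.197 kN, A_y = 3.462 kN

ΣM about A: T·sin35°·10.4 − 5·3.2 = 0 → T = 16/(10.4·0.573576) = 2.68223 ≈ 2.682 kN.
ΣF_x = 0: A_x − T·cos35° = 0 → A_x = 2.68223 × 0.819152 = 2.197 kN.
ΣF_y = 0: A_y + T·sin35° − 5 = 0 → A_y = 5 − 2.68223 × 0.573576 = 3.462 kN.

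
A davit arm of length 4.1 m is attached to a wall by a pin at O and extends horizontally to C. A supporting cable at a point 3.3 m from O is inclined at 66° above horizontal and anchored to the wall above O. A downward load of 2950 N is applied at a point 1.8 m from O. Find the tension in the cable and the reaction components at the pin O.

ΣM about O: T·sin66°·3.3 − 2950·1.8 = 0 → T = 5310/(3.3·0.913545) = 1761.37 ≈ 1761 N.
ΣF_x = 0: O_x − T·cos66° = 0 → O_x = 1761.37 × 0.406737 = 716.4 N.
ΣF_y = 0: O_y + T·sin66° − 2950 = 0 → O_y = 2950 − 1761.37 × 0.913545 = 1341 N.

T = 1761 N, O_x = 716.4 N, O_y = 1341 N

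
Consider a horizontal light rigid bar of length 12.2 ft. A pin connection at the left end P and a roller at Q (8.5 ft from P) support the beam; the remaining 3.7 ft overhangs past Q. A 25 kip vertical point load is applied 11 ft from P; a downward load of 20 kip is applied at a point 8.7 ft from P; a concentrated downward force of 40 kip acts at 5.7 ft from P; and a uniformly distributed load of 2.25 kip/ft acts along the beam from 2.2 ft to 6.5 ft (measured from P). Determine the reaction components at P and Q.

Resultant of the distributed load: 2.25 × 4.3 = 9.675 kip at 4.35 ft from P.
Moments about P: Q_y·8.5 − 25·11 − 20·8.7 − 40·5.7 − (2.25·4.3)·4.35 = 0 → Q_y = 719.08625/8.5 = 84.5984 ≈ 84.60 kip.
ΣF_y = 0: P_y + 84.5984 − 25 − 20 − 40 − 2.25·4.3 = 0 → P_y = 10.08 kip.
ΣF_x = 0: no horizontal applied forces, so P_x = 0.

P_x = 0, P_y = 10.08 kip, Q_y = 84.60 kip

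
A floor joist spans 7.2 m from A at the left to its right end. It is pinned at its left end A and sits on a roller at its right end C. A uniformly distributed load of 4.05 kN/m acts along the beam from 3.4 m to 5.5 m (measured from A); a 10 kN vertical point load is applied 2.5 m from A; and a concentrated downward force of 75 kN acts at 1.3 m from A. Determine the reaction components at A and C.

A_x = 0, A_y = 71.23 kN, C_y = 22.27 kN

Resultant of the distributed load: 4.05 × 2.1 = 8.505 kN at 4.45 m from A.
Moments about A: C_y·7.2 − (4.05·2.1)·4.45 − 10·2.5 − 75·1.3 = 0 → C_y = 160.34725/7.2 = 22.2705 ≈ 22.27 kN.
ΣF_y = 0: A_y + 22.2705 − 4.05·2.1 − 10 − 75 = 0 → A_y = 71.23 kN.
ΣF_x = 0: no horizontal applied forces, so A_x = 0.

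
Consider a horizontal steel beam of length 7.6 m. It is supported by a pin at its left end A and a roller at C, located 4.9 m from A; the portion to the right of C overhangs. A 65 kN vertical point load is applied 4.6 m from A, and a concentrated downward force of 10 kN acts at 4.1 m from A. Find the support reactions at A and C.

Moments about A: C_y·4.9 − 65·4.6 − 10·4.1 = 0 → C_y = 340/4.9 = 69.3878 ≈ 69.39 kN.
ΣF_y = 0: A_y + 69.3878 − 65 − 10 = 0 → A_y = 5.612 kN.
ΣF_x = 0: no horizontal applied forces, so A_x = 0.

A_x = 0, A_y = 5.612 kN, C_y = 69.39 kN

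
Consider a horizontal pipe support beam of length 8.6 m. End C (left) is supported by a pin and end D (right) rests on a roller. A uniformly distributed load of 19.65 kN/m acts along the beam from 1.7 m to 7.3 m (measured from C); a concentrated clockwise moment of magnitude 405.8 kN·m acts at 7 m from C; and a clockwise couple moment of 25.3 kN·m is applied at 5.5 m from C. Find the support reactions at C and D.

C_x = 0, C_y = 2.333 kN, D_y = 107.7 kN

Resultant of the distributed load: 19.65 × 5.6 = 110.04 kN at 4.5 m from C.
ΣM about C: D_y·8.6 − (19.65·5.6)·4.5 − 405.8 − 25.3 = 0 → D_y = 926.28/8.6 = 107.707 ≈ 107.7 kN.
ΣF_y = 0: C_y + 107.707 − 19.65·5.6 = 0 → C_y = 2.333 kN.
ΣF_x = 0: no horizontal applied forces, so C_x = 0.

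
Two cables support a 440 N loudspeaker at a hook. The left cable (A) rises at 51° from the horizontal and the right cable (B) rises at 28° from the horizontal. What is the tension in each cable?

T_A = 395.8 N, T_B = 282.1 N

ΣF_x = 0: −T_A·cos51° + T_B·cos28° = 0 → T_B = 0.712749·T_A.
ΣF_y = 0: T_A·sin51° + T_B·sin28° = 440.
Substitute: T_A·(0.777146 + 0.712749·0.469472) = 440 → T_A = 395.768 ≈ 395.8 N.
Then T_B = 0.712749 × 395.768 = 282.1 N.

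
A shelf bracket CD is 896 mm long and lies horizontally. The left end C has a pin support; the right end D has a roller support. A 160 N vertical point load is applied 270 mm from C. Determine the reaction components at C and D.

C_x = 0, C_y = 111.8 N, D_y = 48.21 N

Moments about C: D_y·896 − 160·270 = 0 → D_y = 43200/896 = 48.2143 ≈ 48.21 N.
ΣF_y = 0: C_y + 48.2143 − 160 = 0 → C_y = 111.8 N.
ΣF_x = 0: no horizontal applied forces, so C_x = 0.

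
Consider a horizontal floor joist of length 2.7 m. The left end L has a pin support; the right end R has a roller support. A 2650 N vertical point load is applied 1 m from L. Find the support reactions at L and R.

L_x = 0, L_y = 1669 N, R_y = 981.5 N

Moments about L: R_y·2.7 − 2650·1 = 0 → R_y = 2650/2.7 = 981.481 ≈ 981.5 N.
ΣF_y = 0: L_y + 981.481 − 2650 = 0 → L_y = 1669 N.
ΣF_x = 0: no horizontal applied forces, so L_x = 0.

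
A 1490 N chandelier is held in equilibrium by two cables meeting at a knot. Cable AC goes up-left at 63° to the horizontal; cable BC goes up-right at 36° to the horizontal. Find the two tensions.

ΣF_x = 0: −T_AC·cos63° + T_BC·cos36° = 0 → T_BC = 0.561163·T_AC.
ΣF_y = 0: T_AC·sin63° + T_BC·sin36° = 1490.
Substitute: T_AC·(0.891007 + 0.561163·0.587785) = 1490 → T_AC = 1220.46 ≈ 1220 N.
Then T_BC = 0.561163 × 1220.46 = 684.9 N.

T_AC = 1220 N, T_BC = 684.9 N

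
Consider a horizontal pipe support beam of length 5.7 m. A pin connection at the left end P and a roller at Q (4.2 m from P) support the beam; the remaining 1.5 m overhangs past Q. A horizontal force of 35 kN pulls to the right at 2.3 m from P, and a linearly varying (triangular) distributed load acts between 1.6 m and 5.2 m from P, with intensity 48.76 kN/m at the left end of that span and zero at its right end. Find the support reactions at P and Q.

Resultant of the triangular load: ½ × 48.76 × 3.6 = 87.768 kN, acting at 2.8 m from P (one-third of the span from the peak).
Taking moments about P: Q_y·4.2 − (½·48.76·3.6)·2.8 = 0 → Q_y = 245.7504/4.2 = 58.512 ≈ 58.51 kN.
ΣF_y = 0: P_y + 58.512 − ½·48.76·3.6 = 0 → P_y = 29.26 kN.
ΣF_x = 0: P_x + 35 = 0 → P_x = -35.00 kN.

P_x = -35.00 kN, P_y = 29.26 kN, Q_y = 58.51 kN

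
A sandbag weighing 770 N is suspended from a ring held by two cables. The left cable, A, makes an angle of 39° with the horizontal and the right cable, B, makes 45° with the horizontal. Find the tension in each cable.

T_A = 547.5 N, T_B = 601.7 N

ΣF_x = 0: −T_A·cos39° + T_B·cos45° = 0 → T_B = 1.09905·T_A.
ΣF_y = 0: T_A·sin39° + T_B·sin45° = 770.
Substitute: T_A·(0.62932 + 1.09905·0.707107) = 770 → T_A = 547.471 ≈ 547.5 N.
Then T_B = 1.09905 × 547.471 = 601.7 N.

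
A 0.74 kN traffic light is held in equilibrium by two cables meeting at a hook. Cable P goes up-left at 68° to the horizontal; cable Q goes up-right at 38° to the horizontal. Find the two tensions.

ΣF_x = 0: −T_P·cos68° + T_Q·cos38° = 0 → T_Q = 0.475383·T_P.
ΣF_y = 0: T_P·sin68° + T_Q·sin38° = 0.74.
Substitute: T_P·(0.927184 + 0.475383·0.615661) = 0.74 → T_P = 0.606628 ≈ 0.6066 kN.
Then T_Q = 0.475383 × 0.606628 = 0.2884 kN.

T_P = 0.6066 kN, T_Q = 0.2884 kN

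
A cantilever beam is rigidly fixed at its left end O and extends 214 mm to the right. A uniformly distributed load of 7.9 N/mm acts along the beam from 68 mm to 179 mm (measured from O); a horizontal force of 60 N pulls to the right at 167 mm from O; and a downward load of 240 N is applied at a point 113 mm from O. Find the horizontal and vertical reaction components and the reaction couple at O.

Resultant of the distributed load: 7.9 × 111 = 876.9 N at 123.5 mm from O.
ΣF_x = 0: O_x + 60 = 0 → O_x = -60.00 N.
ΣF_y = 0: O_y − 7.9·111 − 240 = 0 → O_y = 1117 N.
ΣM about O: M_O − (7.9·111)·123.5 − 240·113 = 0 → M_O = 135400 N·mm.

O_x = -60.00 N, O_y = 1117 N, M_O = 135400 N·mm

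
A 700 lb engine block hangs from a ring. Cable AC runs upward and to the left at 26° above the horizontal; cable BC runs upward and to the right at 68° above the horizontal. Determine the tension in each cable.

ΣF_x = 0: −T_AC·cos26° + T_BC·cos68° = 0 → T_BC = 2.3993·T_AC.
ΣF_y = 0: T_AC·sin26° + T_BC·sin68° = 700.
Substitute: T_AC·(0.438371 + 2.3993·0.927184) = 700 → T_AC = 262.865 ≈ 262.9 lb.
Then T_BC = 2.3993 × 262.865 = 630.7 lb.

T_AC = 262.9 lb, T_BC = 630.7 lb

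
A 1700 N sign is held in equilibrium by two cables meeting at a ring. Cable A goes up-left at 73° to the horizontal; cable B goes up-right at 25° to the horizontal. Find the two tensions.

ΣF_x = 0: −T_A·cos73° + T_B·cos25° = 0 → T_B = 0.322596·T_A.
ΣF_y = 0: T_A·sin73° + T_B·sin25° = 1700.
Substitute: T_A·(0.956305 + 0.322596·0.422618) = 1700 → T_A = 1555.86 ≈ 1556 N.
Then T_B = 0.322596 × 1555.86 = 501.9 N.

T_A = 1556 N, T_B = 501.9 N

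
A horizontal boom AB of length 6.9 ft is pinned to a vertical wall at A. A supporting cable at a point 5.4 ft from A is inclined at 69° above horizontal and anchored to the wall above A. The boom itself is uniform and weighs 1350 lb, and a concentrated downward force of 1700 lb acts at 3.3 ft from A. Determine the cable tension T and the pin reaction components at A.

ΣM about A: T·sin69°·5.4 − 1350·3.45 − 1700·3.3 = 0 → T = 10267.5/(5.4·0.93358) = 2036.66 ≈ 2037 lb.
ΣF_x = 0: A_x − T·cos69° = 0 → A_x = 2036.66 × 0.358368 = 729.9 lb.
ΣF_y = 0: A_y + T·sin69° − 1350 − 1700 = 0 → A_y = 3050 − 2036.66 × 0.93358 = 1149 lb.

T = 2037 lb, A_x = 729.9 lb, A_y = 1149 lb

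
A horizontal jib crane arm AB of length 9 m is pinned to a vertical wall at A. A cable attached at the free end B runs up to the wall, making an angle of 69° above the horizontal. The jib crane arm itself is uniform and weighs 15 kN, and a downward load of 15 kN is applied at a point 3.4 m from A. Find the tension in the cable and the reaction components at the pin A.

T = 14.10 kN, A_x = 5.054 kN, A_y = 16.83 kN

ΣM about A: T·sin69°·9 − 15·4.5 − 15·3.4 = 0 → T = 118.5/(9·0.93358) = 14.1034 ≈ 14.10 kN.
ΣF_x = 0: A_x − T·cos69° = 0 → A_x = 14.1034 × 0.358368 = 5.054 kN.
ΣF_y = 0: A_y + T·sin69° − 15 − 15 = 0 → A_y = 30 − 14.1034 × 0.93358 = 16.83 kN.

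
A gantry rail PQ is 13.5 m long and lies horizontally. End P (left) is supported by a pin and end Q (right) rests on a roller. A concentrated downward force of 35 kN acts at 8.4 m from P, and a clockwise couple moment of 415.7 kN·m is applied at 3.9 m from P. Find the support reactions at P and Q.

P_x = 0, P_y = -17.57 kN, Q_y = 52.57 kN

ΣM about P: Q_y·13.5 − 35·8.4 − 415.7 = 0 → Q_y = 709.7/13.5 = 52.5704 ≈ 52.57 kN.
ΣF_y = 0: P_y + 52.5704 − 35 = 0 → P_y = -17.57 kN.
ΣF_x = 0: no horizontal applied forces, so P_x = 0.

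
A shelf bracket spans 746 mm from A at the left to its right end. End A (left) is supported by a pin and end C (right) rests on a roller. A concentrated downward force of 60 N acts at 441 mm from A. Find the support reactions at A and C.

ΣM about A: C_y·746 − 60·441 = 0 → C_y = 26460/746 = 35.4692 ≈ 35.47 N.
ΣF_y = 0: A_y + 35.4692 − 60 = 0 → A_y = 24.53 N.
ΣF_x = 0: no horizontal applied forces, so A_x = 0.

A_x = 0, A_y = 24.53 N, C_y = 35.47 N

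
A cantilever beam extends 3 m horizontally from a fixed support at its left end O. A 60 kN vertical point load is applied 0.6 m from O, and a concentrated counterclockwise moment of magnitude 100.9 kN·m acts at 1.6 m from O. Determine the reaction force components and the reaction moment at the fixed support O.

O_x = 0, O_y = 60.00 kN, M_O = -64.90 kN·m

ΣF_x = 0: O_x = 0.
ΣF_y = 0: O_y − 60 = 0 → O_y = 60.00 kN.
ΣM about O: M_O − 60·0.6 + 100.9 = 0 → M_O = -64.90 kN·m.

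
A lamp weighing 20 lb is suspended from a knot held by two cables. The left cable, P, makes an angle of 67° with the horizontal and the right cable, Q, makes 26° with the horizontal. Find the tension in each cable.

ΣF_x = 0: −T_P·cos67° + T_Q·cos26° = 0 → T_Q = 0.434728·T_P.
ΣF_y = 0: T_P·sin67° + T_Q·sin26° = 20.
Substitute: T_P·(0.920505 + 0.434728·0.438371) = 20 → T_P = 18.0006 ≈ 18.00 lb.
Then T_Q = 0.434728 × 18.0006 = 7.825 lb.

T_P = 18.00 lb, T_Q = 7.825 lb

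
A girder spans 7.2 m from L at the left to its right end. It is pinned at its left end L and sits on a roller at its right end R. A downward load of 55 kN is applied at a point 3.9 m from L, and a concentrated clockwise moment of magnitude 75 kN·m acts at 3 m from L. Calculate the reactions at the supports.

L_x = 0, L_y = 14.79 kN, R_y = 40.21 kN

ΣM about L: R_y·7.2 − 55·3.9 − 75 = 0 → R_y = 289.5/7.2 = 40.2083 ≈ 40.21 kN.
ΣF_y = 0: L_y + 40.2083 − 55 = 0 → L_y = 14.79 kN.
ΣF_x = 0: no horizontal applied forces, so L_x = 0.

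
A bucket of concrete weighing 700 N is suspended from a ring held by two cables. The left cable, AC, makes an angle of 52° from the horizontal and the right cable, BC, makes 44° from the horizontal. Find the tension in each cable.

T_AC = 506.3 N, T_BC = 433.3 N

ΣF_x = 0: −T_AC·cos52° + T_BC·cos44° = 0 → T_BC = 0.85587·T_AC.
ΣF_y = 0: T_AC·sin52° + T_BC·sin44° = 700.
Substitute: T_AC·(0.788011 + 0.85587·0.694658) = 700 → T_AC = 506.312 ≈ 506.3 N.
Then T_BC = 0.85587 × 506.312 = 433.3 N.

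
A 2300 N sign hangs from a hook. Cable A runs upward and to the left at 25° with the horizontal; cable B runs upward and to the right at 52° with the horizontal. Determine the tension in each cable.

T_A = 1453 N, T_B = 2139 N

ΣF_x = 0: −T_A·cos25° + T_B·cos52° = 0 → T_B = 1.47209·T_A.
ΣF_y = 0: T_A·sin25° + T_B·sin52° = 2300.
Substitute: T_A·(0.422618 + 1.47209·0.788011) = 2300 → T_A = 1453.27 ≈ 1453 N.
Then T_B = 1.47209 × 1453.27 = 2139 N.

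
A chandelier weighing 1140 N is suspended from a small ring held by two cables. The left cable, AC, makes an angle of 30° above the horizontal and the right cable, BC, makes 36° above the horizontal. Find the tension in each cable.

T_AC = 1010 N, T_BC = 1081 N

ΣF_x = 0: −T_AC·cos30° + T_BC·cos36° = 0 → T_BC = 1.07047·T_AC.
ΣF_y = 0: T_AC·sin30° + T_BC·sin36° = 1140.
Substitute: T_AC·(0.5 + 1.07047·0.587785) = 1140 → T_AC = 1009.56 ≈ 1010 N.
Then T_BC = 1.07047 × 1009.56 = 1081 N.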